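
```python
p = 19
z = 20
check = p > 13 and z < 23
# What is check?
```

Trace (tracking check):
p = 19  # -> p = 19
z = 20  # -> z = 20
check = p > 13 and z < 23  # -> check = True

Answer: True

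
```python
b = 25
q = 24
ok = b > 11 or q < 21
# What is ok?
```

Answer: True

Derivation:
Trace (tracking ok):
b = 25  # -> b = 25
q = 24  # -> q = 24
ok = b > 11 or q < 21  # -> ok = True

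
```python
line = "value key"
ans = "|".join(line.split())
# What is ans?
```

Trace (tracking ans):
line = 'value key'  # -> line = 'value key'
ans = '|'.join(line.split())  # -> ans = 'value|key'

Answer: 'value|key'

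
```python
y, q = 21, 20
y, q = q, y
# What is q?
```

Answer: 21

Derivation:
Trace (tracking q):
y, q = (21, 20)  # -> y = 21, q = 20
y, q = (q, y)  # -> y = 20, q = 21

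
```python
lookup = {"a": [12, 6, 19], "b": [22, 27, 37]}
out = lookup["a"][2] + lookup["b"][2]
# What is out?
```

Trace (tracking out):
lookup = {'a': [12, 6, 19], 'b': [22, 27, 37]}  # -> lookup = {'a': [12, 6, 19], 'b': [22, 27, 37]}
out = lookup['a'][2] + lookup['b'][2]  # -> out = 56

Answer: 56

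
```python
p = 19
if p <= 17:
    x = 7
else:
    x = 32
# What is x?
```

Trace (tracking x):
p = 19  # -> p = 19
if p <= 17:  # condition is False
else:
    x = 32  # -> x = 32

Answer: 32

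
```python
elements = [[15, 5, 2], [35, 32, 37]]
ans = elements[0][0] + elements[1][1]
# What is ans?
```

Trace (tracking ans):
elements = [[15, 5, 2], [35, 32, 37]]  # -> elements = [[15, 5, 2], [35, 32, 37]]
ans = elements[0][0] + elements[1][1]  # -> ans = 47

Answer: 47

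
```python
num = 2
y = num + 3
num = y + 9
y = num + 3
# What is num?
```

Answer: 14

Derivation:
Trace (tracking num):
num = 2  # -> num = 2
y = num + 3  # -> y = 5
num = y + 9  # -> num = 14
y = num + 3  # -> y = 17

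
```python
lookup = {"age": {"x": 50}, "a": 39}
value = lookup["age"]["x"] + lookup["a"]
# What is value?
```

Trace (tracking value):
lookup = {'age': {'x': 50}, 'a': 39}  # -> lookup = {'age': {'x': 50}, 'a': 39}
value = lookup['age']['x'] + lookup['a']  # -> value = 89

Answer: 89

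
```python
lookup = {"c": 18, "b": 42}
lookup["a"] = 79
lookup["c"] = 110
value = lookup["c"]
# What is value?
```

Answer: 110

Derivation:
Trace (tracking value):
lookup = {'c': 18, 'b': 42}  # -> lookup = {'c': 18, 'b': 42}
lookup['a'] = 79  # -> lookup = {'c': 18, 'b': 42, 'a': 79}
lookup['c'] = 110  # -> lookup = {'c': 110, 'b': 42, 'a': 79}
value = lookup['c']  # -> value = 110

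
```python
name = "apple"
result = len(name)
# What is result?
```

Trace (tracking result):
name = 'apple'  # -> name = 'apple'
result = len(name)  # -> result = 5

Answer: 5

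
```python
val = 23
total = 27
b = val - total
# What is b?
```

Answer: -4

Derivation:
Trace (tracking b):
val = 23  # -> val = 23
total = 27  # -> total = 27
b = val - total  # -> b = -4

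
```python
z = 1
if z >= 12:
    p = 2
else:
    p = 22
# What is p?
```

Trace (tracking p):
z = 1  # -> z = 1
if z >= 12:  # condition is False
else:
    p = 22  # -> p = 22

Answer: 22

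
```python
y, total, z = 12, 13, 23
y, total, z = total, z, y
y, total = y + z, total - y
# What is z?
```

Answer: 12

Derivation:
Trace (tracking z):
y, total, z = (12, 13, 23)  # -> y = 12, total = 13, z = 23
y, total, z = (total, z, y)  # -> y = 13, total = 23, z = 12
y, total = (y + z, total - y)  # -> y = 25, total = 10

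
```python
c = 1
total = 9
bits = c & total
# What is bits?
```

Answer: 1

Derivation:
Trace (tracking bits):
c = 1  # -> c = 1
total = 9  # -> total = 9
bits = c & total  # -> bits = 1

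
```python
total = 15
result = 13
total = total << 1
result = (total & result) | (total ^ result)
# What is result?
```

Trace (tracking result):
total = 15  # -> total = 15
result = 13  # -> result = 13
total = total << 1  # -> total = 30
result = total & result | total ^ result  # -> result = 31

Answer: 31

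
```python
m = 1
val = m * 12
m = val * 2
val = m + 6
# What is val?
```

Trace (tracking val):
m = 1  # -> m = 1
val = m * 12  # -> val = 12
m = val * 2  # -> m = 24
val = m + 6  # -> val = 30

Answer: 30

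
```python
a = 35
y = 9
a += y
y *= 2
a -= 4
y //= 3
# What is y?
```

Trace (tracking y):
a = 35  # -> a = 35
y = 9  # -> y = 9
a += y  # -> a = 44
y *= 2  # -> y = 18
a -= 4  # -> a = 40
y //= 3  # -> y = 6

Answer: 6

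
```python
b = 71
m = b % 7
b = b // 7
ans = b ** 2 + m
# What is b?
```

Answer: 10

Derivation:
Trace (tracking b):
b = 71  # -> b = 71
m = b % 7  # -> m = 1
b = b // 7  # -> b = 10
ans = b ** 2 + m  # -> ans = 101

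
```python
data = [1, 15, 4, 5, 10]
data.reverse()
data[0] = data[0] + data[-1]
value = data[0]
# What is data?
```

Answer: [11, 5, 4, 15, 1]

Derivation:
Trace (tracking data):
data = [1, 15, 4, 5, 10]  # -> data = [1, 15, 4, 5, 10]
data.reverse()  # -> data = [10, 5, 4, 15, 1]
data[0] = data[0] + data[-1]  # -> data = [11, 5, 4, 15, 1]
value = data[0]  # -> value = 11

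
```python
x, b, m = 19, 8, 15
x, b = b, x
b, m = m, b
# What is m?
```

Answer: 19

Derivation:
Trace (tracking m):
x, b, m = (19, 8, 15)  # -> x = 19, b = 8, m = 15
x, b = (b, x)  # -> x = 8, b = 19
b, m = (m, b)  # -> b = 15, m = 19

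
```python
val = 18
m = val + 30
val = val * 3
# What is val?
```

Trace (tracking val):
val = 18  # -> val = 18
m = val + 30  # -> m = 48
val = val * 3  # -> val = 54

Answer: 54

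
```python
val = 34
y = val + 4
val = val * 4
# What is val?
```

Answer: 136

Derivation:
Trace (tracking val):
val = 34  # -> val = 34
y = val + 4  # -> y = 38
val = val * 4  # -> val = 136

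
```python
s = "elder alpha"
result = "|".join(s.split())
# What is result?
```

Answer: 'elder|alpha'

Derivation:
Trace (tracking result):
s = 'elder alpha'  # -> s = 'elder alpha'
result = '|'.join(s.split())  # -> result = 'elder|alpha'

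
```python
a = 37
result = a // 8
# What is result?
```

Answer: 4

Derivation:
Trace (tracking result):
a = 37  # -> a = 37
result = a // 8  # -> result = 4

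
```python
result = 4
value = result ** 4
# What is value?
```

Answer: 256

Derivation:
Trace (tracking value):
result = 4  # -> result = 4
value = result ** 4  # -> value = 256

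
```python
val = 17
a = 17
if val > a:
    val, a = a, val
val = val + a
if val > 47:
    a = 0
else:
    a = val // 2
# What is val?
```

Answer: 34

Derivation:
Trace (tracking val):
val = 17  # -> val = 17
a = 17  # -> a = 17
if val > a:  # condition is False
val = val + a  # -> val = 34
if val > 47:  # condition is False
else:
    a = val // 2  # -> a = 17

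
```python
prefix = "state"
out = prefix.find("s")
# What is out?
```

Trace (tracking out):
prefix = 'state'  # -> prefix = 'state'
out = prefix.find('s')  # -> out = 0

Answer: 0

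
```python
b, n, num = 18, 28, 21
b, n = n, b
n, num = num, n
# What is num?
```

Trace (tracking num):
b, n, num = (18, 28, 21)  # -> b = 18, n = 28, num = 21
b, n = (n, b)  # -> b = 28, n = 18
n, num = (num, n)  # -> n = 21, num = 18

Answer: 18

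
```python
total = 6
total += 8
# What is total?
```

Trace (tracking total):
total = 6  # -> total = 6
total += 8  # -> total = 14

Answer: 14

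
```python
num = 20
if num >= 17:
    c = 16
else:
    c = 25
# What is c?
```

Trace (tracking c):
num = 20  # -> num = 20
if num >= 17:  # condition is True
    c = 16  # -> c = 16

Answer: 16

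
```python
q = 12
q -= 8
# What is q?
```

Trace (tracking q):
q = 12  # -> q = 12
q -= 8  # -> q = 4

Answer: 4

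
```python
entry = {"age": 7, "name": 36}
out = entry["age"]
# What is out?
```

Answer: 7

Derivation:
Trace (tracking out):
entry = {'age': 7, 'name': 36}  # -> entry = {'age': 7, 'name': 36}
out = entry['age']  # -> out = 7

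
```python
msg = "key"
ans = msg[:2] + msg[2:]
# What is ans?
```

Answer: 'key'

Derivation:
Trace (tracking ans):
msg = 'key'  # -> msg = 'key'
ans = msg[:2] + msg[2:]  # -> ans = 'key'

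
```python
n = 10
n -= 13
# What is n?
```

Answer: -3

Derivation:
Trace (tracking n):
n = 10  # -> n = 10
n -= 13  # -> n = -3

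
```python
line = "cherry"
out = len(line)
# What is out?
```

Answer: 6

Derivation:
Trace (tracking out):
line = 'cherry'  # -> line = 'cherry'
out = len(line)  # -> out = 6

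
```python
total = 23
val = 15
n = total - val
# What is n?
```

Trace (tracking n):
total = 23  # -> total = 23
val = 15  # -> val = 15
n = total - val  # -> n = 8

Answer: 8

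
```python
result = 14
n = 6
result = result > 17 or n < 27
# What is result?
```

Trace (tracking result):
result = 14  # -> result = 14
n = 6  # -> n = 6
result = result > 17 or n < 27  # -> result = True

Answer: True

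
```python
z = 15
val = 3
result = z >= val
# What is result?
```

Trace (tracking result):
z = 15  # -> z = 15
val = 3  # -> val = 3
result = z >= val  # -> result = True

Answer: True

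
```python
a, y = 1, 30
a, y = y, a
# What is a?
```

Trace (tracking a):
a, y = (1, 30)  # -> a = 1, y = 30
a, y = (y, a)  # -> a = 30, y = 1

Answer: 30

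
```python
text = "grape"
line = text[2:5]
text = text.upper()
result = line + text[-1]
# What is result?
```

Trace (tracking result):
text = 'grape'  # -> text = 'grape'
line = text[2:5]  # -> line = 'ape'
text = text.upper()  # -> text = 'GRAPE'
result = line + text[-1]  # -> result = 'apeE'

Answer: 'apeE'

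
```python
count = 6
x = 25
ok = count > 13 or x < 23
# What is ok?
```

Trace (tracking ok):
count = 6  # -> count = 6
x = 25  # -> x = 25
ok = count > 13 or x < 23  # -> ok = False

Answer: False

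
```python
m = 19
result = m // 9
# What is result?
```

Answer: 2

Derivation:
Trace (tracking result):
m = 19  # -> m = 19
result = m // 9  # -> result = 2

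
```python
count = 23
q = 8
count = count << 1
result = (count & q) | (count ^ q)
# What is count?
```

Trace (tracking count):
count = 23  # -> count = 23
q = 8  # -> q = 8
count = count << 1  # -> count = 46
result = count & q | count ^ q  # -> result = 46

Answer: 46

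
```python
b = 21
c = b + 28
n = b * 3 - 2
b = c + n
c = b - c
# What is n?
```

Trace (tracking n):
b = 21  # -> b = 21
c = b + 28  # -> c = 49
n = b * 3 - 2  # -> n = 61
b = c + n  # -> b = 110
c = b - c  # -> c = 61

Answer: 61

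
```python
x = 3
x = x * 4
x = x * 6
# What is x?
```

Answer: 72

Derivation:
Trace (tracking x):
x = 3  # -> x = 3
x = x * 4  # -> x = 12
x = x * 6  # -> x = 72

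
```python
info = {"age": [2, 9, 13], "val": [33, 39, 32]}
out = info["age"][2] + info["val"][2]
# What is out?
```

Trace (tracking out):
info = {'age': [2, 9, 13], 'val': [33, 39, 32]}  # -> info = {'age': [2, 9, 13], 'val': [33, 39, 32]}
out = info['age'][2] + info['val'][2]  # -> out = 45

Answer: 45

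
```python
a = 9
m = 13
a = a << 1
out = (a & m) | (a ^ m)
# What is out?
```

Trace (tracking out):
a = 9  # -> a = 9
m = 13  # -> m = 13
a = a << 1  # -> a = 18
out = a & m | a ^ m  # -> out = 31

Answer: 31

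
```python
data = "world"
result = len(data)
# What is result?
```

Trace (tracking result):
data = 'world'  # -> data = 'world'
result = len(data)  # -> result = 5

Answer: 5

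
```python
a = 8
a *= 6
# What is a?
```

Trace (tracking a):
a = 8  # -> a = 8
a *= 6  # -> a = 48

Answer: 48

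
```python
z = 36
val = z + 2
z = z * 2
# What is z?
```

Trace (tracking z):
z = 36  # -> z = 36
val = z + 2  # -> val = 38
z = z * 2  # -> z = 72

Answer: 72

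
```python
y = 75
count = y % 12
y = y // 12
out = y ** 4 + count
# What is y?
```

Trace (tracking y):
y = 75  # -> y = 75
count = y % 12  # -> count = 3
y = y // 12  # -> y = 6
out = y ** 4 + count  # -> out = 1299

Answer: 6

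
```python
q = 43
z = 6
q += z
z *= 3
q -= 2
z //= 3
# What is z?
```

Answer: 6

Derivation:
Trace (tracking z):
q = 43  # -> q = 43
z = 6  # -> z = 6
q += z  # -> q = 49
z *= 3  # -> z = 18
q -= 2  # -> q = 47
z //= 3  # -> z = 6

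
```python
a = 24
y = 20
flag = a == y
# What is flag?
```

Trace (tracking flag):
a = 24  # -> a = 24
y = 20  # -> y = 20
flag = a == y  # -> flag = False

Answer: False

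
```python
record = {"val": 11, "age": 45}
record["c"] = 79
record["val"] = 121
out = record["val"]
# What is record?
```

Answer: {'val': 121, 'age': 45, 'c': 79}

Derivation:
Trace (tracking record):
record = {'val': 11, 'age': 45}  # -> record = {'val': 11, 'age': 45}
record['c'] = 79  # -> record = {'val': 11, 'age': 45, 'c': 79}
record['val'] = 121  # -> record = {'val': 121, 'age': 45, 'c': 79}
out = record['val']  # -> out = 121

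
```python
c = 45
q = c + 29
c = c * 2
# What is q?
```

Trace (tracking q):
c = 45  # -> c = 45
q = c + 29  # -> q = 74
c = c * 2  # -> c = 90

Answer: 74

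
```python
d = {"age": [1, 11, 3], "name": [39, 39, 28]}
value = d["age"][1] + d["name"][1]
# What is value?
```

Trace (tracking value):
d = {'age': [1, 11, 3], 'name': [39, 39, 28]}  # -> d = {'age': [1, 11, 3], 'name': [39, 39, 28]}
value = d['age'][1] + d['name'][1]  # -> value = 50

Answer: 50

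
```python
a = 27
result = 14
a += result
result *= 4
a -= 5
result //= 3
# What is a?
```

Trace (tracking a):
a = 27  # -> a = 27
result = 14  # -> result = 14
a += result  # -> a = 41
result *= 4  # -> result = 56
a -= 5  # -> a = 36
result //= 3  # -> result = 18

Answer: 36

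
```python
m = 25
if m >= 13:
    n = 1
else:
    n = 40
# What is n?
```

Answer: 1

Derivation:
Trace (tracking n):
m = 25  # -> m = 25
if m >= 13:  # condition is True
    n = 1  # -> n = 1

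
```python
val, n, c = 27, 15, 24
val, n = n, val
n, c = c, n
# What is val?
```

Answer: 15

Derivation:
Trace (tracking val):
val, n, c = (27, 15, 24)  # -> val = 27, n = 15, c = 24
val, n = (n, val)  # -> val = 15, n = 27
n, c = (c, n)  # -> n = 24, c = 27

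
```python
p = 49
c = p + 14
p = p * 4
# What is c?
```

Trace (tracking c):
p = 49  # -> p = 49
c = p + 14  # -> c = 63
p = p * 4  # -> p = 196

Answer: 63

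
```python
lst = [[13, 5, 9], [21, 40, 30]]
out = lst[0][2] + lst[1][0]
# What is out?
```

Answer: 30

Derivation:
Trace (tracking out):
lst = [[13, 5, 9], [21, 40, 30]]  # -> lst = [[13, 5, 9], [21, 40, 30]]
out = lst[0][2] + lst[1][0]  # -> out = 30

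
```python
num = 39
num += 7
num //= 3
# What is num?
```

Answer: 15

Derivation:
Trace (tracking num):
num = 39  # -> num = 39
num += 7  # -> num = 46
num //= 3  # -> num = 15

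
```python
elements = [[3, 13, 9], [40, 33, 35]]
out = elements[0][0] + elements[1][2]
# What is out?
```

Trace (tracking out):
elements = [[3, 13, 9], [40, 33, 35]]  # -> elements = [[3, 13, 9], [40, 33, 35]]
out = elements[0][0] + elements[1][2]  # -> out = 38

Answer: 38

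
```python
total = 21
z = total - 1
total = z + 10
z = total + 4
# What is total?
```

Answer: 30

Derivation:
Trace (tracking total):
total = 21  # -> total = 21
z = total - 1  # -> z = 20
total = z + 10  # -> total = 30
z = total + 4  # -> z = 34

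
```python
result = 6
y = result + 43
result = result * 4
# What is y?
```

Answer: 49

Derivation:
Trace (tracking y):
result = 6  # -> result = 6
y = result + 43  # -> y = 49
result = result * 4  # -> result = 24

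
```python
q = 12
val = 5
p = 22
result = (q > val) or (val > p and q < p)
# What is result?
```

Answer: True

Derivation:
Trace (tracking result):
q = 12  # -> q = 12
val = 5  # -> val = 5
p = 22  # -> p = 22
result = q > val or (val > p and q < p)  # -> result = True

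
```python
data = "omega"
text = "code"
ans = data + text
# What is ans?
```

Trace (tracking ans):
data = 'omega'  # -> data = 'omega'
text = 'code'  # -> text = 'code'
ans = data + text  # -> ans = 'omegacode'

Answer: 'omegacode'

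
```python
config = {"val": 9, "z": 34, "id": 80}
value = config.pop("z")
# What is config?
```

Trace (tracking config):
config = {'val': 9, 'z': 34, 'id': 80}  # -> config = {'val': 9, 'z': 34, 'id': 80}
value = config.pop('z')  # -> value = 34

Answer: {'val': 9, 'id': 80}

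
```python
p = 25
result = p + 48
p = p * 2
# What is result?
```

Trace (tracking result):
p = 25  # -> p = 25
result = p + 48  # -> result = 73
p = p * 2  # -> p = 50

Answer: 73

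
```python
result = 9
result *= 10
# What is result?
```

Trace (tracking result):
result = 9  # -> result = 9
result *= 10  # -> result = 90

Answer: 90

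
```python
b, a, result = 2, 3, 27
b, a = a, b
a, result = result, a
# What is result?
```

Answer: 2

Derivation:
Trace (tracking result):
b, a, result = (2, 3, 27)  # -> b = 2, a = 3, result = 27
b, a = (a, b)  # -> b = 3, a = 2
a, result = (result, a)  # -> a = 27, result = 2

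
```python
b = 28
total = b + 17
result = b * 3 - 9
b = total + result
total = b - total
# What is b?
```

Trace (tracking b):
b = 28  # -> b = 28
total = b + 17  # -> total = 45
result = b * 3 - 9  # -> result = 75
b = total + result  # -> b = 120
total = b - total  # -> total = 75

Answer: 120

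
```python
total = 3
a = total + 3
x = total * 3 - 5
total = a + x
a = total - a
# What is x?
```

Answer: 4

Derivation:
Trace (tracking x):
total = 3  # -> total = 3
a = total + 3  # -> a = 6
x = total * 3 - 5  # -> x = 4
total = a + x  # -> total = 10
a = total - a  # -> a = 4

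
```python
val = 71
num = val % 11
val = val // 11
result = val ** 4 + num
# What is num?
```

Trace (tracking num):
val = 71  # -> val = 71
num = val % 11  # -> num = 5
val = val // 11  # -> val = 6
result = val ** 4 + num  # -> result = 1301

Answer: 5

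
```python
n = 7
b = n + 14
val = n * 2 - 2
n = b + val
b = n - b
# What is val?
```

Trace (tracking val):
n = 7  # -> n = 7
b = n + 14  # -> b = 21
val = n * 2 - 2  # -> val = 12
n = b + val  # -> n = 33
b = n - b  # -> b = 12

Answer: 12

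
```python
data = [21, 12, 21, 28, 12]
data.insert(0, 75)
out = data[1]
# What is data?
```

Trace (tracking data):
data = [21, 12, 21, 28, 12]  # -> data = [21, 12, 21, 28, 12]
data.insert(0, 75)  # -> data = [75, 21, 12, 21, 28, 12]
out = data[1]  # -> out = 21

Answer: [75, 21, 12, 21, 28, 12]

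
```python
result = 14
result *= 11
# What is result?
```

Answer: 154

Derivation:
Trace (tracking result):
result = 14  # -> result = 14
result *= 11  # -> result = 154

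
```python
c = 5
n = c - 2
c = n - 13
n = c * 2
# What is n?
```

Trace (tracking n):
c = 5  # -> c = 5
n = c - 2  # -> n = 3
c = n - 13  # -> c = -10
n = c * 2  # -> n = -20

Answer: -20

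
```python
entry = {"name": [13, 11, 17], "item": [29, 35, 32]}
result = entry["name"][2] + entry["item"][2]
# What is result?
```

Trace (tracking result):
entry = {'name': [13, 11, 17], 'item': [29, 35, 32]}  # -> entry = {'name': [13, 11, 17], 'item': [29, 35, 32]}
result = entry['name'][2] + entry['item'][2]  # -> result = 49

Answer: 49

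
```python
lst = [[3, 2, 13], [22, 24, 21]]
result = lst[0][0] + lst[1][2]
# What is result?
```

Answer: 24

Derivation:
Trace (tracking result):
lst = [[3, 2, 13], [22, 24, 21]]  # -> lst = [[3, 2, 13], [22, 24, 21]]
result = lst[0][0] + lst[1][2]  # -> result = 24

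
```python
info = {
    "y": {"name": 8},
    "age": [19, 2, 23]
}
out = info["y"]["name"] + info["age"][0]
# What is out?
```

Trace (tracking out):
info = {'y': {'name': 8}, 'age': [19, 2, 23]}  # -> info = {'y': {'name': 8}, 'age': [19, 2, 23]}
out = info['y']['name'] + info['age'][0]  # -> out = 27

Answer: 27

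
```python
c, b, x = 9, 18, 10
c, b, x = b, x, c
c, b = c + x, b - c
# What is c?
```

Trace (tracking c):
c, b, x = (9, 18, 10)  # -> c = 9, b = 18, x = 10
c, b, x = (b, x, c)  # -> c = 18, b = 10, x = 9
c, b = (c + x, b - c)  # -> c = 27, b = -8

Answer: 27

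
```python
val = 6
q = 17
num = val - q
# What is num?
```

Trace (tracking num):
val = 6  # -> val = 6
q = 17  # -> q = 17
num = val - q  # -> num = -11

Answer: -11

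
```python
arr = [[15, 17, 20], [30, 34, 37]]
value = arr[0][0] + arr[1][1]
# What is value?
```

Answer: 49

Derivation:
Trace (tracking value):
arr = [[15, 17, 20], [30, 34, 37]]  # -> arr = [[15, 17, 20], [30, 34, 37]]
value = arr[0][0] + arr[1][1]  # -> value = 49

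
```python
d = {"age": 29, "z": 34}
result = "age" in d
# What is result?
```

Answer: True

Derivation:
Trace (tracking result):
d = {'age': 29, 'z': 34}  # -> d = {'age': 29, 'z': 34}
result = 'age' in d  # -> result = True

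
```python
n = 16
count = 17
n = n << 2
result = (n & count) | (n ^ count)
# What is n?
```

Trace (tracking n):
n = 16  # -> n = 16
count = 17  # -> count = 17
n = n << 2  # -> n = 64
result = n & count | n ^ count  # -> result = 81

Answer: 64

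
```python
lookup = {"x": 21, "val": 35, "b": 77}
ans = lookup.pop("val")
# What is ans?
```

Answer: 35

Derivation:
Trace (tracking ans):
lookup = {'x': 21, 'val': 35, 'b': 77}  # -> lookup = {'x': 21, 'val': 35, 'b': 77}
ans = lookup.pop('val')  # -> ans = 35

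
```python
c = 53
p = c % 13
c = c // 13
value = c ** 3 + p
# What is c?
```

Answer: 4

Derivation:
Trace (tracking c):
c = 53  # -> c = 53
p = c % 13  # -> p = 1
c = c // 13  # -> c = 4
value = c ** 3 + p  # -> value = 65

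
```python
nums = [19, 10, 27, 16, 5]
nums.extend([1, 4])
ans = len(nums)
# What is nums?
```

Trace (tracking nums):
nums = [19, 10, 27, 16, 5]  # -> nums = [19, 10, 27, 16, 5]
nums.extend([1, 4])  # -> nums = [19, 10, 27, 16, 5, 1, 4]
ans = len(nums)  # -> ans = 7

Answer: [19, 10, 27, 16, 5, 1, 4]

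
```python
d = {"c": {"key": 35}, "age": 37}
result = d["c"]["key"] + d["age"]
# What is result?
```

Trace (tracking result):
d = {'c': {'key': 35}, 'age': 37}  # -> d = {'c': {'key': 35}, 'age': 37}
result = d['c']['key'] + d['age']  # -> result = 72

Answer: 72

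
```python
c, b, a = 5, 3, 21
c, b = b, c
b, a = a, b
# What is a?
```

Trace (tracking a):
c, b, a = (5, 3, 21)  # -> c = 5, b = 3, a = 21
c, b = (b, c)  # -> c = 3, b = 5
b, a = (a, b)  # -> b = 21, a = 5

Answer: 5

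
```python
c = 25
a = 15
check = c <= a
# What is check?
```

Trace (tracking check):
c = 25  # -> c = 25
a = 15  # -> a = 15
check = c <= a  # -> check = False

Answer: False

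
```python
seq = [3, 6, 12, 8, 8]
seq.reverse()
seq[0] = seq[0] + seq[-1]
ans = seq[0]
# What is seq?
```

Trace (tracking seq):
seq = [3, 6, 12, 8, 8]  # -> seq = [3, 6, 12, 8, 8]
seq.reverse()  # -> seq = [8, 8, 12, 6, 3]
seq[0] = seq[0] + seq[-1]  # -> seq = [11, 8, 12, 6, 3]
ans = seq[0]  # -> ans = 11

Answer: [11, 8, 12, 6, 3]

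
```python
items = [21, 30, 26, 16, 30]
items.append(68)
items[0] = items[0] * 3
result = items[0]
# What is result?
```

Trace (tracking result):
items = [21, 30, 26, 16, 30]  # -> items = [21, 30, 26, 16, 30]
items.append(68)  # -> items = [21, 30, 26, 16, 30, 68]
items[0] = items[0] * 3  # -> items = [63, 30, 26, 16, 30, 68]
result = items[0]  # -> result = 63

Answer: 63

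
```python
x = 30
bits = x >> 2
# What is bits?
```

Trace (tracking bits):
x = 30  # -> x = 30
bits = x >> 2  # -> bits = 7

Answer: 7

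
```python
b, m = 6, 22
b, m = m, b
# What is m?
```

Answer: 6

Derivation:
Trace (tracking m):
b, m = (6, 22)  # -> b = 6, m = 22
b, m = (m, b)  # -> b = 22, m = 6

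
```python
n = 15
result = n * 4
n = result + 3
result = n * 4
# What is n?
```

Answer: 63

Derivation:
Trace (tracking n):
n = 15  # -> n = 15
result = n * 4  # -> result = 60
n = result + 3  # -> n = 63
result = n * 4  # -> result = 252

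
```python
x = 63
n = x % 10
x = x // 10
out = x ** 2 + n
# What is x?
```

Answer: 6

Derivation:
Trace (tracking x):
x = 63  # -> x = 63
n = x % 10  # -> n = 3
x = x // 10  # -> x = 6
out = x ** 2 + n  # -> out = 39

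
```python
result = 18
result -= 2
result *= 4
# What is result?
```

Answer: 64

Derivation:
Trace (tracking result):
result = 18  # -> result = 18
result -= 2  # -> result = 16
result *= 4  # -> result = 64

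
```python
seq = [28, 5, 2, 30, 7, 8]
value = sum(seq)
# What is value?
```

Trace (tracking value):
seq = [28, 5, 2, 30, 7, 8]  # -> seq = [28, 5, 2, 30, 7, 8]
value = sum(seq)  # -> value = 80

Answer: 80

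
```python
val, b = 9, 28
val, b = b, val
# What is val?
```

Answer: 28

Derivation:
Trace (tracking val):
val, b = (9, 28)  # -> val = 9, b = 28
val, b = (b, val)  # -> val = 28, b = 9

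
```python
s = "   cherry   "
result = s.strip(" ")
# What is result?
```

Answer: 'cherry'

Derivation:
Trace (tracking result):
s = '   cherry   '  # -> s = '   cherry   '
result = s.strip(' ')  # -> result = 'cherry'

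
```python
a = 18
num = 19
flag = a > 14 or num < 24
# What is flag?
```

Trace (tracking flag):
a = 18  # -> a = 18
num = 19  # -> num = 19
flag = a > 14 or num < 24  # -> flag = True

Answer: True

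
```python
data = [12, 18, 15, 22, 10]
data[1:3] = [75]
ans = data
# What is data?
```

Trace (tracking data):
data = [12, 18, 15, 22, 10]  # -> data = [12, 18, 15, 22, 10]
data[1:3] = [75]  # -> data = [12, 75, 22, 10]
ans = data  # -> ans = [12, 75, 22, 10]

Answer: [12, 75, 22, 10]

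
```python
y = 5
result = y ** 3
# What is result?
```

Trace (tracking result):
y = 5  # -> y = 5
result = y ** 3  # -> result = 125

Answer: 125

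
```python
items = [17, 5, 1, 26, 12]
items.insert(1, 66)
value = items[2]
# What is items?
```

Trace (tracking items):
items = [17, 5, 1, 26, 12]  # -> items = [17, 5, 1, 26, 12]
items.insert(1, 66)  # -> items = [17, 66, 5, 1, 26, 12]
value = items[2]  # -> value = 5

Answer: [17, 66, 5, 1, 26, 12]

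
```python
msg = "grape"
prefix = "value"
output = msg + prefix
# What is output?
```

Trace (tracking output):
msg = 'grape'  # -> msg = 'grape'
prefix = 'value'  # -> prefix = 'value'
output = msg + prefix  # -> output = 'grapevalue'

Answer: 'grapevalue'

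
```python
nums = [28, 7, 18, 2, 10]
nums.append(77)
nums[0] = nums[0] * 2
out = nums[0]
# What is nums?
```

Answer: [56, 7, 18, 2, 10, 77]

Derivation:
Trace (tracking nums):
nums = [28, 7, 18, 2, 10]  # -> nums = [28, 7, 18, 2, 10]
nums.append(77)  # -> nums = [28, 7, 18, 2, 10, 77]
nums[0] = nums[0] * 2  # -> nums = [56, 7, 18, 2, 10, 77]
out = nums[0]  # -> out = 56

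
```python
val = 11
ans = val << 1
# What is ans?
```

Answer: 22

Derivation:
Trace (tracking ans):
val = 11  # -> val = 11
ans = val << 1  # -> ans = 22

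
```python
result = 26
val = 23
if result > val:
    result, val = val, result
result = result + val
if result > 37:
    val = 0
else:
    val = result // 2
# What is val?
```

Answer: 0

Derivation:
Trace (tracking val):
result = 26  # -> result = 26
val = 23  # -> val = 23
if result > val:  # condition is True
    result, val = (val, result)  # -> result = 23, val = 26
result = result + val  # -> result = 49
if result > 37:  # condition is True
    val = 0  # -> val = 0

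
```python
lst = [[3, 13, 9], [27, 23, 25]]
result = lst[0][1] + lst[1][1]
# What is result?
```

Answer: 36

Derivation:
Trace (tracking result):
lst = [[3, 13, 9], [27, 23, 25]]  # -> lst = [[3, 13, 9], [27, 23, 25]]
result = lst[0][1] + lst[1][1]  # -> result = 36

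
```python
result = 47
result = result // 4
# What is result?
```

Trace (tracking result):
result = 47  # -> result = 47
result = result // 4  # -> result = 11

Answer: 11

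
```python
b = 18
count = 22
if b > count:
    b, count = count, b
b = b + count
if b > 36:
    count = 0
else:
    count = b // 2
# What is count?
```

Answer: 0

Derivation:
Trace (tracking count):
b = 18  # -> b = 18
count = 22  # -> count = 22
if b > count:  # condition is False
b = b + count  # -> b = 40
if b > 36:  # condition is True
    count = 0  # -> count = 0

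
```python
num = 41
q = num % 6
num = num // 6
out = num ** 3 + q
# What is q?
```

Trace (tracking q):
num = 41  # -> num = 41
q = num % 6  # -> q = 5
num = num // 6  # -> num = 6
out = num ** 3 + q  # -> out = 221

Answer: 5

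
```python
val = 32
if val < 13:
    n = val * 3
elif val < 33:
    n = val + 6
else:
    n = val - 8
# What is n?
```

Answer: 38

Derivation:
Trace (tracking n):
val = 32  # -> val = 32
if val < 13:  # condition is False
elif val < 33:  # condition is True
    n = val + 6  # -> n = 38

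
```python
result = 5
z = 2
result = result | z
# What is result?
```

Trace (tracking result):
result = 5  # -> result = 5
z = 2  # -> z = 2
result = result | z  # -> result = 7

Answer: 7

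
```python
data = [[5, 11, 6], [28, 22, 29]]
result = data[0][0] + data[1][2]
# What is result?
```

Answer: 34

Derivation:
Trace (tracking result):
data = [[5, 11, 6], [28, 22, 29]]  # -> data = [[5, 11, 6], [28, 22, 29]]
result = data[0][0] + data[1][2]  # -> result = 34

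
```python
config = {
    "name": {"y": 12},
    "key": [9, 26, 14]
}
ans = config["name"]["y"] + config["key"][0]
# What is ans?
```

Answer: 21

Derivation:
Trace (tracking ans):
config = {'name': {'y': 12}, 'key': [9, 26, 14]}  # -> config = {'name': {'y': 12}, 'key': [9, 26, 14]}
ans = config['name']['y'] + config['key'][0]  # -> ans = 21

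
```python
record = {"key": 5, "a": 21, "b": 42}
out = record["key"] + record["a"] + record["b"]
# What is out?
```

Trace (tracking out):
record = {'key': 5, 'a': 21, 'b': 42}  # -> record = {'key': 5, 'a': 21, 'b': 42}
out = record['key'] + record['a'] + record['b']  # -> out = 68

Answer: 68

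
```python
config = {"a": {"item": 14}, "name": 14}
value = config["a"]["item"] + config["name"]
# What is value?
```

Answer: 28

Derivation:
Trace (tracking value):
config = {'a': {'item': 14}, 'name': 14}  # -> config = {'a': {'item': 14}, 'name': 14}
value = config['a']['item'] + config['name']  # -> value = 28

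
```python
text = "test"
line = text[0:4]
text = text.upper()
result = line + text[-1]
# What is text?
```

Answer: 'TEST'

Derivation:
Trace (tracking text):
text = 'test'  # -> text = 'test'
line = text[0:4]  # -> line = 'test'
text = text.upper()  # -> text = 'TEST'
result = line + text[-1]  # -> result = 'testT'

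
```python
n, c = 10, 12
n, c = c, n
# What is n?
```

Trace (tracking n):
n, c = (10, 12)  # -> n = 10, c = 12
n, c = (c, n)  # -> n = 12, c = 10

Answer: 12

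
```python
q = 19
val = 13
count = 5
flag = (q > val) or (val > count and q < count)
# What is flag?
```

Trace (tracking flag):
q = 19  # -> q = 19
val = 13  # -> val = 13
count = 5  # -> count = 5
flag = q > val or (val > count and q < count)  # -> flag = True

Answer: True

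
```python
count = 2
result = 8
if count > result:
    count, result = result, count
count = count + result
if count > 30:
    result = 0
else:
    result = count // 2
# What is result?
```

Answer: 5

Derivation:
Trace (tracking result):
count = 2  # -> count = 2
result = 8  # -> result = 8
if count > result:  # condition is False
count = count + result  # -> count = 10
if count > 30:  # condition is False
else:
    result = count // 2  # -> result = 5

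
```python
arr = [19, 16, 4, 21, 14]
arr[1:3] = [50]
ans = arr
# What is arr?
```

Trace (tracking arr):
arr = [19, 16, 4, 21, 14]  # -> arr = [19, 16, 4, 21, 14]
arr[1:3] = [50]  # -> arr = [19, 50, 21, 14]
ans = arr  # -> ans = [19, 50, 21, 14]

Answer: [19, 50, 21, 14]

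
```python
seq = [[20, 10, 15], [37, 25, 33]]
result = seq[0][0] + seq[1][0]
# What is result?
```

Trace (tracking result):
seq = [[20, 10, 15], [37, 25, 33]]  # -> seq = [[20, 10, 15], [37, 25, 33]]
result = seq[0][0] + seq[1][0]  # -> result = 57

Answer: 57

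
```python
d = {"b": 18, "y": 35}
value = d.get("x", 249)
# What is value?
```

Answer: 249

Derivation:
Trace (tracking value):
d = {'b': 18, 'y': 35}  # -> d = {'b': 18, 'y': 35}
value = d.get('x', 249)  # -> value = 249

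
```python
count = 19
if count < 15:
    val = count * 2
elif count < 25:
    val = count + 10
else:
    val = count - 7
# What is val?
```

Answer: 29

Derivation:
Trace (tracking val):
count = 19  # -> count = 19
if count < 15:  # condition is False
elif count < 25:  # condition is True
    val = count + 10  # -> val = 29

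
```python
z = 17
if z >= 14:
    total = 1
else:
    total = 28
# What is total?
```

Answer: 1

Derivation:
Trace (tracking total):
z = 17  # -> z = 17
if z >= 14:  # condition is True
    total = 1  # -> total = 1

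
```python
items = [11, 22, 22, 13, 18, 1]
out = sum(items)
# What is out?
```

Trace (tracking out):
items = [11, 22, 22, 13, 18, 1]  # -> items = [11, 22, 22, 13, 18, 1]
out = sum(items)  # -> out = 87

Answer: 87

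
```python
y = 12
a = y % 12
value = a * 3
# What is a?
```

Trace (tracking a):
y = 12  # -> y = 12
a = y % 12  # -> a = 0
value = a * 3  # -> value = 0

Answer: 0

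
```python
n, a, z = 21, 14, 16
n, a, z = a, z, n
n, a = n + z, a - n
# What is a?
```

Trace (tracking a):
n, a, z = (21, 14, 16)  # -> n = 21, a = 14, z = 16
n, a, z = (a, z, n)  # -> n = 14, a = 16, z = 21
n, a = (n + z, a - n)  # -> n = 35, a = 2

Answer: 2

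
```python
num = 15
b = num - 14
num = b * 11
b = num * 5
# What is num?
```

Trace (tracking num):
num = 15  # -> num = 15
b = num - 14  # -> b = 1
num = b * 11  # -> num = 11
b = num * 5  # -> b = 55

Answer: 11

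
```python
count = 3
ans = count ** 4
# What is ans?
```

Trace (tracking ans):
count = 3  # -> count = 3
ans = count ** 4  # -> ans = 81

Answer: 81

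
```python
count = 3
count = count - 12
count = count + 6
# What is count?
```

Trace (tracking count):
count = 3  # -> count = 3
count = count - 12  # -> count = -9
count = count + 6  # -> count = -3

Answer: -3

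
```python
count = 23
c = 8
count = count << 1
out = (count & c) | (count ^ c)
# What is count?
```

Answer: 46

Derivation:
Trace (tracking count):
count = 23  # -> count = 23
c = 8  # -> c = 8
count = count << 1  # -> count = 46
out = count & c | count ^ c  # -> out = 46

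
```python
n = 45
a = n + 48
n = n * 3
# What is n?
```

Answer: 135

Derivation:
Trace (tracking n):
n = 45  # -> n = 45
a = n + 48  # -> a = 93
n = n * 3  # -> n = 135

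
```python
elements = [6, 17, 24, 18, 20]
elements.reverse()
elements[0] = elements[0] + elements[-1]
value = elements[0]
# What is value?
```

Answer: 26

Derivation:
Trace (tracking value):
elements = [6, 17, 24, 18, 20]  # -> elements = [6, 17, 24, 18, 20]
elements.reverse()  # -> elements = [20, 18, 24, 17, 6]
elements[0] = elements[0] + elements[-1]  # -> elements = [26, 18, 24, 17, 6]
value = elements[0]  # -> value = 26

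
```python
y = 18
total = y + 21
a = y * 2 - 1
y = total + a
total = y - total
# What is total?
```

Trace (tracking total):
y = 18  # -> y = 18
total = y + 21  # -> total = 39
a = y * 2 - 1  # -> a = 35
y = total + a  # -> y = 74
total = y - total  # -> total = 35

Answer: 35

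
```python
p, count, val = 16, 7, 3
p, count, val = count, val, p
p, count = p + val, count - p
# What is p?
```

Answer: 23

Derivation:
Trace (tracking p):
p, count, val = (16, 7, 3)  # -> p = 16, count = 7, val = 3
p, count, val = (count, val, p)  # -> p = 7, count = 3, val = 16
p, count = (p + val, count - p)  # -> p = 23, count = -4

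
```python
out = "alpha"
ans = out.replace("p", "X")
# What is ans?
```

Answer: 'alXha'

Derivation:
Trace (tracking ans):
out = 'alpha'  # -> out = 'alpha'
ans = out.replace('p', 'X')  # -> ans = 'alXha'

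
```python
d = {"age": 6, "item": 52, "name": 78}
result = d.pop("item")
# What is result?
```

Answer: 52

Derivation:
Trace (tracking result):
d = {'age': 6, 'item': 52, 'name': 78}  # -> d = {'age': 6, 'item': 52, 'name': 78}
result = d.pop('item')  # -> result = 52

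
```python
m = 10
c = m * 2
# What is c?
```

Trace (tracking c):
m = 10  # -> m = 10
c = m * 2  # -> c = 20

Answer: 20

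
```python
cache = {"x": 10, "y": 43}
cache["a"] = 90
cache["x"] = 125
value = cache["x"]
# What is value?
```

Answer: 125

Derivation:
Trace (tracking value):
cache = {'x': 10, 'y': 43}  # -> cache = {'x': 10, 'y': 43}
cache['a'] = 90  # -> cache = {'x': 10, 'y': 43, 'a': 90}
cache['x'] = 125  # -> cache = {'x': 125, 'y': 43, 'a': 90}
value = cache['x']  # -> value = 125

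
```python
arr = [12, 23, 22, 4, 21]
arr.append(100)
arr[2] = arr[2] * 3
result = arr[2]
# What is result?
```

Answer: 66

Derivation:
Trace (tracking result):
arr = [12, 23, 22, 4, 21]  # -> arr = [12, 23, 22, 4, 21]
arr.append(100)  # -> arr = [12, 23, 22, 4, 21, 100]
arr[2] = arr[2] * 3  # -> arr = [12, 23, 66, 4, 21, 100]
result = arr[2]  # -> result = 66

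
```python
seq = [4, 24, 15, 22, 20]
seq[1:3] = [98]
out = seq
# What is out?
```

Answer: [4, 98, 22, 20]

Derivation:
Trace (tracking out):
seq = [4, 24, 15, 22, 20]  # -> seq = [4, 24, 15, 22, 20]
seq[1:3] = [98]  # -> seq = [4, 98, 22, 20]
out = seq  # -> out = [4, 98, 22, 20]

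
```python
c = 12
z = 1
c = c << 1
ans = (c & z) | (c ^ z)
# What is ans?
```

Answer: 25

Derivation:
Trace (tracking ans):
c = 12  # -> c = 12
z = 1  # -> z = 1
c = c << 1  # -> c = 24
ans = c & z | c ^ z  # -> ans = 25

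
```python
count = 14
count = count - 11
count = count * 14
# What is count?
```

Answer: 42

Derivation:
Trace (tracking count):
count = 14  # -> count = 14
count = count - 11  # -> count = 3
count = count * 14  # -> count = 42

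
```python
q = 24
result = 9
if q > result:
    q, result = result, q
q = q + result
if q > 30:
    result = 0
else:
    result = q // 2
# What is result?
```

Answer: 0

Derivation:
Trace (tracking result):
q = 24  # -> q = 24
result = 9  # -> result = 9
if q > result:  # condition is True
    q, result = (result, q)  # -> q = 9, result = 24
q = q + result  # -> q = 33
if q > 30:  # condition is True
    result = 0  # -> result = 0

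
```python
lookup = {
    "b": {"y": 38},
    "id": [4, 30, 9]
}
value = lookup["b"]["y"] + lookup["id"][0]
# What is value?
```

Answer: 42

Derivation:
Trace (tracking value):
lookup = {'b': {'y': 38}, 'id': [4, 30, 9]}  # -> lookup = {'b': {'y': 38}, 'id': [4, 30, 9]}
value = lookup['b']['y'] + lookup['id'][0]  # -> value = 42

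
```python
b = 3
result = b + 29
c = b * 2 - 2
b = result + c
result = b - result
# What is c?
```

Trace (tracking c):
b = 3  # -> b = 3
result = b + 29  # -> result = 32
c = b * 2 - 2  # -> c = 4
b = result + c  # -> b = 36
result = b - result  # -> result = 4

Answer: 4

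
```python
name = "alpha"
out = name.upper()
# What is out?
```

Answer: 'ALPHA'

Derivation:
Trace (tracking out):
name = 'alpha'  # -> name = 'alpha'
out = name.upper()  # -> out = 'ALPHA'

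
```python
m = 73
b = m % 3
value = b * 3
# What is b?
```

Answer: 1

Derivation:
Trace (tracking b):
m = 73  # -> m = 73
b = m % 3  # -> b = 1
value = b * 3  # -> value = 3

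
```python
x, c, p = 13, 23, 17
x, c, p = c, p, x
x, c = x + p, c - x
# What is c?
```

Trace (tracking c):
x, c, p = (13, 23, 17)  # -> x = 13, c = 23, p = 17
x, c, p = (c, p, x)  # -> x = 23, c = 17, p = 13
x, c = (x + p, c - x)  # -> x = 36, c = -6

Answer: -6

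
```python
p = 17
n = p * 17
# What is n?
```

Answer: 289

Derivation:
Trace (tracking n):
p = 17  # -> p = 17
n = p * 17  # -> n = 289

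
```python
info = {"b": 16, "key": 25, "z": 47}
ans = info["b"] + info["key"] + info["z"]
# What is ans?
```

Trace (tracking ans):
info = {'b': 16, 'key': 25, 'z': 47}  # -> info = {'b': 16, 'key': 25, 'z': 47}
ans = info['b'] + info['key'] + info['z']  # -> ans = 88

Answer: 88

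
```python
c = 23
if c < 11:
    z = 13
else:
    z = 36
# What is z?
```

Answer: 36

Derivation:
Trace (tracking z):
c = 23  # -> c = 23
if c < 11:  # condition is False
else:
    z = 36  # -> z = 36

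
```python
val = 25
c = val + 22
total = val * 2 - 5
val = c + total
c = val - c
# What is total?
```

Answer: 45

Derivation:
Trace (tracking total):
val = 25  # -> val = 25
c = val + 22  # -> c = 47
total = val * 2 - 5  # -> total = 45
val = c + total  # -> val = 92
c = val - c  # -> c = 45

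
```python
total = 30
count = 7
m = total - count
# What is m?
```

Answer: 23

Derivation:
Trace (tracking m):
total = 30  # -> total = 30
count = 7  # -> count = 7
m = total - count  # -> m = 23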